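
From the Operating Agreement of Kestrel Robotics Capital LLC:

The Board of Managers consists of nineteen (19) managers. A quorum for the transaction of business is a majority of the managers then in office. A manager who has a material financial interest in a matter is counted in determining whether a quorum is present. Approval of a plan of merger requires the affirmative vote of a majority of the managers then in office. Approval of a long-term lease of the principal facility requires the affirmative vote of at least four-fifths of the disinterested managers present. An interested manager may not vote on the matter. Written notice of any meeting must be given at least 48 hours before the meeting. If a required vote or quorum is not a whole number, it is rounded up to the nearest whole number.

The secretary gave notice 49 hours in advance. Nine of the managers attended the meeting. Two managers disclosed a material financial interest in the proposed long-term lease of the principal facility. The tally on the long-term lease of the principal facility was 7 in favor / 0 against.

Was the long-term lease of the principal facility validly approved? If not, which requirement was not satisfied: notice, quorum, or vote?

Invalid — quorum requirement not satisfied.

Notice: 49 hours given; 48 required (49 ≥ 48). Satisfied.
Quorum: 9 present (interested managers count toward quorum); quorum is 10. Not satisfied.
Vote: the long-term lease of the principal facility requires four-fifths of the disinterested managers present (9 − 2 = 7). 4/5 of 7 = 5.60, rounded up to 6, so 6 affirmative votes are needed; 7 voted in favor. Satisfied. (Moot — without a quorum no business can be validly transacted.)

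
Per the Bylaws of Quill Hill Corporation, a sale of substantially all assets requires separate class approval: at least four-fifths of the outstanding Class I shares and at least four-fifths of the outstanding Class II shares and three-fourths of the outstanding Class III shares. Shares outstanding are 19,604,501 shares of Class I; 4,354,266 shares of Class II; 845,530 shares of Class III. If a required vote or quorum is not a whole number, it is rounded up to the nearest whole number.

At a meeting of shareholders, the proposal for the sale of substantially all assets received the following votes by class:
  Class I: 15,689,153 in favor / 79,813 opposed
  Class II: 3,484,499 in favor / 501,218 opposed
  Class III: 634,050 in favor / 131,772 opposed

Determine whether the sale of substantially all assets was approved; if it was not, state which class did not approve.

Not approved — the Class III shares did not give the required vote.

Class I: 4/5 of 19604501 = 15683600.80, rounded up to 15683601; 15,683,601 required, 15,689,153 in favor — approved.
Class II: 4/5 of 4354266 = 3483412.80, rounded up to 3483413; 3,483,413 required, 3,484,499 in favor — approved.
Class III: 3/4 of 845530 = 634147.50, rounded up to 634148; 634,148 required, 634,050 in favor — not approved.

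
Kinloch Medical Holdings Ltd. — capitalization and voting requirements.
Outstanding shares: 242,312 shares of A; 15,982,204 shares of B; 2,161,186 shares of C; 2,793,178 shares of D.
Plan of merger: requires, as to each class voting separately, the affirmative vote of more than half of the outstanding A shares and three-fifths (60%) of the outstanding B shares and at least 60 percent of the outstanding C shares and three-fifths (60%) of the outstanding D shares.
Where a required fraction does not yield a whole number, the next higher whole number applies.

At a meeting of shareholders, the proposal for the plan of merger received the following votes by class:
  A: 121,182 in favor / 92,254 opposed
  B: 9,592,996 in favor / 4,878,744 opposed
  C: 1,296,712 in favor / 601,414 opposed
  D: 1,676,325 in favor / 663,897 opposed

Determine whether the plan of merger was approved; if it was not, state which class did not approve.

Approved — every class gave the required vote.

A: a majority of 242312 is 121157; 121,157 required, 121,182 in favor — approved.
B: 3/5 of 15982204 = 9589322.40, rounded up to 9589323; 9,589,323 required, 9,592,996 in favor — approved.
C: 3/5 of 2161186 = 1296711.60, rounded up to 1296712; 1,296,712 required, 1,296,712 in favor — approved.
D: 3/5 of 2793178 = 1675906.80, rounded up to 1675907; 1,675,907 required, 1,676,325 in favor — approved.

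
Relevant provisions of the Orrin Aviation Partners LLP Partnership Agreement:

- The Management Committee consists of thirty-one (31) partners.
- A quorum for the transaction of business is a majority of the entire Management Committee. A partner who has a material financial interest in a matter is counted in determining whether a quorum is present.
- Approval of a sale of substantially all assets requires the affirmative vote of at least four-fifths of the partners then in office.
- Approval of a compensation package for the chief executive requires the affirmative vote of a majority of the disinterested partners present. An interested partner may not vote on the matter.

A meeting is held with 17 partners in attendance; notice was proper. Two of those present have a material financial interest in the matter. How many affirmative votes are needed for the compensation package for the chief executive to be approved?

8

The compensation package for the chief executive requires a majority of the disinterested partners present (17 − 2 = 15).
A majority of 15 is 8.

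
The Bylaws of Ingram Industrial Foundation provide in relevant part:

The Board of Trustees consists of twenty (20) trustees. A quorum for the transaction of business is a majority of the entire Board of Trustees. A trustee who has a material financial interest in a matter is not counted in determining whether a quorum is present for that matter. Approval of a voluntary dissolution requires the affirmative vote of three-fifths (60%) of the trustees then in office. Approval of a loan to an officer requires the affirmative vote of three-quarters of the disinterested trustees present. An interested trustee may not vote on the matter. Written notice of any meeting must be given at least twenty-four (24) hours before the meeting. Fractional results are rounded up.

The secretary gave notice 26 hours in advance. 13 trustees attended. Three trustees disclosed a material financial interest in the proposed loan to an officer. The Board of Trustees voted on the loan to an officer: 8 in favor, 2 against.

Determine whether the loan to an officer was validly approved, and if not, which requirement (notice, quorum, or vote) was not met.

Notice: 26 hours given; 24 required (26 ≥ 24). Satisfied.
Quorum: 13 present, but the 3 interested trustees do not count, leaving 10. Quorum is 11. Not satisfied.
Vote: the loan to an officer requires three-fourths of the disinterested trustees present (13 − 3 = 10). 3/4 of 10 = 7.50, rounded up to 8, so 8 affirmative votes are needed; 8 voted in favor. Satisfied. (Moot — without a quorum no business can be validly transacted.)

Invalid — quorum requirement not satisfied.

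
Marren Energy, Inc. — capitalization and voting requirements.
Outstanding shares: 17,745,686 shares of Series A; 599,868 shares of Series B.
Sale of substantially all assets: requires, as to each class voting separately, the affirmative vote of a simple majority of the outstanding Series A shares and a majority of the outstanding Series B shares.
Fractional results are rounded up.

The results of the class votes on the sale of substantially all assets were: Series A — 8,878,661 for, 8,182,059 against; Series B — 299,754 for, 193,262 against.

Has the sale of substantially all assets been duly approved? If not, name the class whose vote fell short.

Series A: a majority of 17745686 is 8872844; 8,872,844 required, 8,878,661 in favor — approved.
Series B: a majority of 599868 is 299935; 299,935 required, 299,754 in favor — not approved.

Not approved — the Series B shares did not give the required vote.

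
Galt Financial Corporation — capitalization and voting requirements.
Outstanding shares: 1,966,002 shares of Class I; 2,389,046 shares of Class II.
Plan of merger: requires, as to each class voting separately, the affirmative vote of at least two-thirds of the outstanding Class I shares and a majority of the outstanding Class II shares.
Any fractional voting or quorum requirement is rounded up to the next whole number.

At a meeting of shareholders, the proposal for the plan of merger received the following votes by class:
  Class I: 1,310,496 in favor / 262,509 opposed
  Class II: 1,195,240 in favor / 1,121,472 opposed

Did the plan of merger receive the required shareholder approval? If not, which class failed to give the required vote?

Class I: 2/3 of 1966002 = 1310668; 1,310,668 required, 1,310,496 in favor — not approved.
Class II: a majority of 2389046 is 1194524; 1,194,524 required, 1,195,240 in favor — approved.

Not approved — the Class I shares did not give the required vote.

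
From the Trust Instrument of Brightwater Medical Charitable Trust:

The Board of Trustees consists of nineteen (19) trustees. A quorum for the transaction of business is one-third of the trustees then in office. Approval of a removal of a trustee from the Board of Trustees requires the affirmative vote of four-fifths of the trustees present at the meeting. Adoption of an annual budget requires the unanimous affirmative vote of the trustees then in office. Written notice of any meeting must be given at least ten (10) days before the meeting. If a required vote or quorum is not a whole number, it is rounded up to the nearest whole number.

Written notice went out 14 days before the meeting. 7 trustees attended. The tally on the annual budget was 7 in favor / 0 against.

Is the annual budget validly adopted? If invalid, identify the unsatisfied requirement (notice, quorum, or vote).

Invalid — vote requirement not satisfied.

Notice: 14 days given; 10 required (14 ≥ 10). Satisfied.
Quorum: 7 present; quorum is 7. Satisfied.
Vote: the annual budget requires the unanimous vote of the trustees then in office (19). Unanimous means all 19, so 19 affirmative votes are needed; 7 voted in favor. Not satisfied.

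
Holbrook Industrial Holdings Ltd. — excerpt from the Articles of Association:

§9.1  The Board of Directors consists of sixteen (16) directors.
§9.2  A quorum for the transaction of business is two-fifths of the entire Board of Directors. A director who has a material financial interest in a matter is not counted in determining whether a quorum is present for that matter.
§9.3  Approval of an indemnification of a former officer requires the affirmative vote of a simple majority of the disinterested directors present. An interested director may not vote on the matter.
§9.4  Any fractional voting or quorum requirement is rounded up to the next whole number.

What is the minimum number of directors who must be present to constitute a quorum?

2/5 of 16 = 6.40, rounded up to 7.

7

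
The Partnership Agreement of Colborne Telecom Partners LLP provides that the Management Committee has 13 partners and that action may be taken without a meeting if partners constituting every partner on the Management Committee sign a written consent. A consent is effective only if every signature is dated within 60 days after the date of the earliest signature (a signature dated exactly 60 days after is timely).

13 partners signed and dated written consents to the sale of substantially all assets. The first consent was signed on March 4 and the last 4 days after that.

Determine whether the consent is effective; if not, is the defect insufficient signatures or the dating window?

Signatures required: the unanimous vote of 13 — unanimous means all 13, so 13 needed; 13 signed. Sufficient.
Dating window: the latest signature is 4 days after the earliest; the limit is 60 days. Within the window.

Effective — both the signature and dating-window requirements are satisfied.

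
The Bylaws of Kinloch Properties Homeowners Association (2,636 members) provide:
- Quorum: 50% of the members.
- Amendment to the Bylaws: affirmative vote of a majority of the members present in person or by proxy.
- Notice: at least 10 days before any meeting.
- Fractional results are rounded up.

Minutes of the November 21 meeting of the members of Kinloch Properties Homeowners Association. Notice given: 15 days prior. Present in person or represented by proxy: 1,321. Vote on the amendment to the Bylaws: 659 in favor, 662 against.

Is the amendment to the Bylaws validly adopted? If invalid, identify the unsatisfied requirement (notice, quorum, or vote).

Notice: 15 days given; 10 required. Satisfied.
Quorum: 50% of 2,636 = 1,318; 1,321 present. Satisfied.
Vote: requires a majority of those present (1,321); a majority of 1321 is 661, so 661 needed; 659 in favor. Not satisfied.

Invalid — vote requirement not satisfied.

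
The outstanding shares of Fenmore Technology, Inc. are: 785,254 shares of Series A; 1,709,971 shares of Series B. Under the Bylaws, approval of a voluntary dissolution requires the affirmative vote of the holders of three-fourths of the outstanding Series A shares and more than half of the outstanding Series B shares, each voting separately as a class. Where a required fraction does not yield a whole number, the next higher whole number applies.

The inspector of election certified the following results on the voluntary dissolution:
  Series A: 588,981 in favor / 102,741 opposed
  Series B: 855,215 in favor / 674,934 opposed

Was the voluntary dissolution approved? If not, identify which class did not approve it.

Series A: 3/4 of 785254 = 588940.50, rounded up to 588941; 588,941 required, 588,981 in favor — approved.
Series B: a majority of 1709971 is 854986; 854,986 required, 855,215 in favor — approved.

Approved — every class gave the required vote.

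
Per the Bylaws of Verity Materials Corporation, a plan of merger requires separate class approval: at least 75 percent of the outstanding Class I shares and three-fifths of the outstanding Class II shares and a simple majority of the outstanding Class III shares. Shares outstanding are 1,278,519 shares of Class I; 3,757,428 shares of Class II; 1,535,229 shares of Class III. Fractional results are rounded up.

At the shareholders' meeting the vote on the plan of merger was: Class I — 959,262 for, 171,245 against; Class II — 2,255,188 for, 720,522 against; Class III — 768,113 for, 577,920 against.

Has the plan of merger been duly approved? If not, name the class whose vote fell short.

Class I: 3/4 of 1278519 = 958889.25, rounded up to 958890; 958,890 required, 959,262 in favor — approved.
Class II: 3/5 of 3757428 = 2254456.80, rounded up to 2254457; 2,254,457 required, 2,255,188 in favor — approved.
Class III: a majority of 1535229 is 767615; 767,615 required, 768,113 in favor — approved.

Approved — every class gave the required vote.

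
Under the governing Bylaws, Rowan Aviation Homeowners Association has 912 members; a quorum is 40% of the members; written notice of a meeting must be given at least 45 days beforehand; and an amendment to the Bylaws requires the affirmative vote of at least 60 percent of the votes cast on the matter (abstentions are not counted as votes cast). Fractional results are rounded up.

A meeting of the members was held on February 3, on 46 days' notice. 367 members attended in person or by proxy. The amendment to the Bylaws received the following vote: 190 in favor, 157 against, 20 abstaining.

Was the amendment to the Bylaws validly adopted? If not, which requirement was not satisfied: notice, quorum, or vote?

Notice: 46 days given; 45 required. Satisfied.
Quorum: 40% of 912 = 364.80, rounded up to 365; 367 present. Satisfied.
Vote: requires three-fifths of the votes cast (367 − 20 abstaining = 347); 3/5 of 347 = 208.20, rounded up to 209, so 209 needed; 190 in favor. Not satisfied.

Invalid — vote requirement not satisfied.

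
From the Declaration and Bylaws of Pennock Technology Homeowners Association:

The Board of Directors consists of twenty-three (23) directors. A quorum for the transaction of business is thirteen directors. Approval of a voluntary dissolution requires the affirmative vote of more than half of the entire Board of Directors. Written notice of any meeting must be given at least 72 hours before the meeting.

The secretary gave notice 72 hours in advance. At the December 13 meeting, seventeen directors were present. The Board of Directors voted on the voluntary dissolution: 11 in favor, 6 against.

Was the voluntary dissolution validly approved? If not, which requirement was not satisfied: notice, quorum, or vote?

Invalid — vote requirement not satisfied.

Notice: 72 hours given; 72 required (72 ≥ 72). Satisfied.
Quorum: 17 present; quorum is 13. Satisfied.
Vote: the voluntary dissolution requires a majority of the entire Board of Directors (23). A majority of 23 is 12, so 12 affirmative votes are needed; 11 voted in favor. Not satisfied.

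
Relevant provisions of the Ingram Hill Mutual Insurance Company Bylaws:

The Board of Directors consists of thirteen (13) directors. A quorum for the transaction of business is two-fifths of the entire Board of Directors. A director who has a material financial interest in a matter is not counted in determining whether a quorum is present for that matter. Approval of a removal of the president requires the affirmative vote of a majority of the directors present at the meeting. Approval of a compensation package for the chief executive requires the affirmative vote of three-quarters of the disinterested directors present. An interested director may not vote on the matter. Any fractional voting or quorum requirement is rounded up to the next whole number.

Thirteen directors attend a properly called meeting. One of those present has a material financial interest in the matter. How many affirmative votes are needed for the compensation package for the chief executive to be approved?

9

The compensation package for the chief executive requires three-fourths of the disinterested directors present (13 − 1 = 12).
3/4 of 12 = 9.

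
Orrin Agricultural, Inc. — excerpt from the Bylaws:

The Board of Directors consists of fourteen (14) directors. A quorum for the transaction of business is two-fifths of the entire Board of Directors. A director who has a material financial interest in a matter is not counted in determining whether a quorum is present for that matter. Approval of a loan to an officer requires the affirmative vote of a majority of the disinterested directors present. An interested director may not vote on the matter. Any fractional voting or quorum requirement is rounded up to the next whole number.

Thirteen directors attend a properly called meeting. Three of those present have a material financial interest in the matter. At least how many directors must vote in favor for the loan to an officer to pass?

The loan to an officer requires a majority of the disinterested directors present (13 − 3 = 10).
A majority of 10 is 6.

6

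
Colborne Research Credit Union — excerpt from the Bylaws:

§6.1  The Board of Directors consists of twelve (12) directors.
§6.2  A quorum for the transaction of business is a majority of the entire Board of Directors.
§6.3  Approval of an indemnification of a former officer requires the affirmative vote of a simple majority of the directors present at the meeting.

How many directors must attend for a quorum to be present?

A majority of 12 is 7.

7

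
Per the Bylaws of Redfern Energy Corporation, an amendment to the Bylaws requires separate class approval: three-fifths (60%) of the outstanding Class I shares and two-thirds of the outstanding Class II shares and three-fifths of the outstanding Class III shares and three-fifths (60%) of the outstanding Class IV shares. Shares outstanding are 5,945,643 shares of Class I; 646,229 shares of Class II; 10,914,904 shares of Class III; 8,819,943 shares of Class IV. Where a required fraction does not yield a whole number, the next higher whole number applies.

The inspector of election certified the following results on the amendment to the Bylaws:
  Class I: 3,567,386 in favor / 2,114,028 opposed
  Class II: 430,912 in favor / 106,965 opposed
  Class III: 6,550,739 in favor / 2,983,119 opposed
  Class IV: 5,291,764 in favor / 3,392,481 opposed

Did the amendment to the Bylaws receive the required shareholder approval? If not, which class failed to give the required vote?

Class I: 3/5 of 5945643 = 3567385.80, rounded up to 3567386; 3,567,386 required, 3,567,386 in favor — approved.
Class II: 2/3 of 646229 = 430819.33, rounded up to 430820; 430,820 required, 430,912 in favor — approved.
Class III: 3/5 of 10914904 = 6548942.40, rounded up to 6548943; 6,548,943 required, 6,550,739 in favor — approved.
Class IV: 3/5 of 8819943 = 5291965.80, rounded up to 5291966; 5,291,966 required, 5,291,764 in favor — not approved.

Not approved — the Class IV shares did not give the required vote.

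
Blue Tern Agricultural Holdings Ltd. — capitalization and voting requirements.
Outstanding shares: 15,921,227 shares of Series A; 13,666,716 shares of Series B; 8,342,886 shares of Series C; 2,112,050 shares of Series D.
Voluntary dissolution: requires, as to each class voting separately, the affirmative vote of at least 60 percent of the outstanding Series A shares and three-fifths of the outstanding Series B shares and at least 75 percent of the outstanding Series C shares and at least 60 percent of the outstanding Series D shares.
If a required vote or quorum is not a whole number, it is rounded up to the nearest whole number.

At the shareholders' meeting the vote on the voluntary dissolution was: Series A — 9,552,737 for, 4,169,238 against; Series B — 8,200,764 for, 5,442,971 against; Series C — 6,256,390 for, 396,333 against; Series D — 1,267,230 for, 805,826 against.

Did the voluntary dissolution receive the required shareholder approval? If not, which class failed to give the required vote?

Not approved — the Series C shares did not give the required vote.

Series A: 3/5 of 15921227 = 9552736.20, rounded up to 9552737; 9,552,737 required, 9,552,737 in favor — approved.
Series B: 3/5 of 13666716 = 8200029.60, rounded up to 8200030; 8,200,030 required, 8,200,764 in favor — approved.
Series C: 3/4 of 8342886 = 6257164.50, rounded up to 6257165; 6,257,165 required, 6,256,390 in favor — not approved.
Series D: 3/5 of 2112050 = 1267230; 1,267,230 required, 1,267,230 in favor — approved.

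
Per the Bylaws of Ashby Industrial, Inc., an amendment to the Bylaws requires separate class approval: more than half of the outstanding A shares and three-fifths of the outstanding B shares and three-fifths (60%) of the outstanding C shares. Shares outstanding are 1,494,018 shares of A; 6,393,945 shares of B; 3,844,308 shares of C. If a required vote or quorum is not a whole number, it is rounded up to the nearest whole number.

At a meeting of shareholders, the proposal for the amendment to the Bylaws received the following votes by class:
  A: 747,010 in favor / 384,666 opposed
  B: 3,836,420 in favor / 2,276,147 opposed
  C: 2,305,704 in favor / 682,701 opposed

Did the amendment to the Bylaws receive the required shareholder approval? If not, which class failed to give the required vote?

A: a majority of 1494018 is 747010; 747,010 required, 747,010 in favor — approved.
B: 3/5 of 6393945 = 3836367; 3,836,367 required, 3,836,420 in favor — approved.
C: 3/5 of 3844308 = 2306584.80, rounded up to 2306585; 2,306,585 required, 2,305,704 in favor — not approved.

Not approved — the C shares did not give the required vote.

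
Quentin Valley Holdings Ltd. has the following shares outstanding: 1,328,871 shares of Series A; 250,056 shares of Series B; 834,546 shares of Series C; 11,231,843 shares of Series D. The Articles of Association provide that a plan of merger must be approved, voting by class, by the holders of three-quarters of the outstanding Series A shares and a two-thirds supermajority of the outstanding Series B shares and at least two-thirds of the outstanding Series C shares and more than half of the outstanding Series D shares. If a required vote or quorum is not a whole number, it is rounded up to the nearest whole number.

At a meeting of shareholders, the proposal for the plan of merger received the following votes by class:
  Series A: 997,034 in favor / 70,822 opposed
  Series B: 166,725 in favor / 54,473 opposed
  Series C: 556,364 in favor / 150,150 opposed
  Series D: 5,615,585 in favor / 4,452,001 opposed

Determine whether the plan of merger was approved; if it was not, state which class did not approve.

Series A: 3/4 of 1328871 = 996653.25, rounded up to 996654; 996,654 required, 997,034 in favor — approved.
Series B: 2/3 of 250056 = 166704; 166,704 required, 166,725 in favor — approved.
Series C: 2/3 of 834546 = 556364; 556,364 required, 556,364 in favor — approved.
Series D: a majority of 11231843 is 5615922; 5,615,922 required, 5,615,585 in favor — not approved.

Not approved — the Series D shares did not give the required vote.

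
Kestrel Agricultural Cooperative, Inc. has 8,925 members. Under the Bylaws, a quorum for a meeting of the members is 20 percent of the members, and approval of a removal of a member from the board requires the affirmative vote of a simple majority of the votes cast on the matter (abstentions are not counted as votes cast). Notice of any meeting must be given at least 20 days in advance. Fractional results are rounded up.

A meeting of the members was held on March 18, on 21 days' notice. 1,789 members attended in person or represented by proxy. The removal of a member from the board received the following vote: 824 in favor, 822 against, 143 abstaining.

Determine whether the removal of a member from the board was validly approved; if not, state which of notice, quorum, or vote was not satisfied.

Valid — all requirements satisfied.

Notice: 21 days given; 20 required. Satisfied.
Quorum: 20% of 8,925 = 1,785; 1,789 present. Satisfied.
Vote: requires a majority of the votes cast (1,789 − 143 abstaining = 1,646); a majority of 1646 is 824, so 824 needed; 824 in favor. Satisfied.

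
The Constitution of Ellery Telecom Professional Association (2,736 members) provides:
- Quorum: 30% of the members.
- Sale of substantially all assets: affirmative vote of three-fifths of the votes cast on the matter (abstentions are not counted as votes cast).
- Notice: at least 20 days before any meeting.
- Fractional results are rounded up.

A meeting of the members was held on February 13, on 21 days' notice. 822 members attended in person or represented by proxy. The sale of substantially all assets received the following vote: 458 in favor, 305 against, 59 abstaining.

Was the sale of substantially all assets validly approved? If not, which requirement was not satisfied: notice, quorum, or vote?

Valid — all requirements satisfied.

Notice: 21 days given; 20 required. Satisfied.
Quorum: 30% of 2,736 = 820.80, rounded up to 821; 822 present. Satisfied.
Vote: requires three-fifths of the votes cast (822 − 59 abstaining = 763); 3/5 of 763 = 457.80, rounded up to 458, so 458 needed; 458 in favor. Satisfied.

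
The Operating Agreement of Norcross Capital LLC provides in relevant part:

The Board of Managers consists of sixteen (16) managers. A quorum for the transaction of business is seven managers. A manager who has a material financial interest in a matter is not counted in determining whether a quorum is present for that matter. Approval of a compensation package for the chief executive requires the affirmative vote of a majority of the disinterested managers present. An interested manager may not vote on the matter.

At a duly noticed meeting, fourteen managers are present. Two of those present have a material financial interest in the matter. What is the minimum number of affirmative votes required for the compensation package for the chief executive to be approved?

7

The compensation package for the chief executive requires a majority of the disinterested managers present (14 − 2 = 12).
A majority of 12 is 7.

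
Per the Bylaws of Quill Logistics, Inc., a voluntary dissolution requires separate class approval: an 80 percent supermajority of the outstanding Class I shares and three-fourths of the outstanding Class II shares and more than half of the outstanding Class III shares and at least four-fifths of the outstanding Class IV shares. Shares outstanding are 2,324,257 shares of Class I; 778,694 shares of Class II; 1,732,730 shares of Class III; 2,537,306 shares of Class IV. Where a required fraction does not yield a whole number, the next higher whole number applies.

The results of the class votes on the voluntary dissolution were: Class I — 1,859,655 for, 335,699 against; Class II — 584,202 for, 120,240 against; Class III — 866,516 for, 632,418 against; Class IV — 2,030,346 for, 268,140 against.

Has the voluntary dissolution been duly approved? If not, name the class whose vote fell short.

Class I: 4/5 of 2324257 = 1859405.60, rounded up to 1859406; 1,859,406 required, 1,859,655 in favor — approved.
Class II: 3/4 of 778694 = 584020.50, rounded up to 584021; 584,021 required, 584,202 in favor — approved.
Class III: a majority of 1732730 is 866366; 866,366 required, 866,516 in favor — approved.
Class IV: 4/5 of 2537306 = 2029844.80, rounded up to 2029845; 2,029,845 required, 2,030,346 in favor — approved.

Approved — every class gave the required vote.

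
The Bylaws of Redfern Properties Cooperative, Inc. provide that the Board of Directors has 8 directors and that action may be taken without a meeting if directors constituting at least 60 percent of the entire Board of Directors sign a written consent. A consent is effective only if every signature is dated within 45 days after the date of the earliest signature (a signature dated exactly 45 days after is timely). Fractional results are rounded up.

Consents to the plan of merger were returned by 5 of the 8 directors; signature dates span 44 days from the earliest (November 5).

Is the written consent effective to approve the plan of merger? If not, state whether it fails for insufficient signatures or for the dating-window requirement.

Effective — both the signature and dating-window requirements are satisfied.

Signatures required: at least 60 percent of 8 — 3/5 of 8 = 4.80, rounded up to 5, so 5 needed; 5 signed. Sufficient.
Dating window: the latest signature is 44 days after the earliest; the limit is 45 days. Within the window.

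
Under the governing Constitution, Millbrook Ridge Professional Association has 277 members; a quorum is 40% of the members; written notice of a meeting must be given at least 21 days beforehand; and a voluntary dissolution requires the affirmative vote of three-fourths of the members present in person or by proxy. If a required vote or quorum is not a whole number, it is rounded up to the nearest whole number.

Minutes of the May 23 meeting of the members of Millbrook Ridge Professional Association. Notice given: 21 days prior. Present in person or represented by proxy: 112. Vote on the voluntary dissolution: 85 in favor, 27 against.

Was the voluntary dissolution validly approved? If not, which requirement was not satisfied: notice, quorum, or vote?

Notice: 21 days given; 21 required. Satisfied.
Quorum: 40% of 277 = 110.80, rounded up to 111; 112 present. Satisfied.
Vote: requires three-fourths of those present (112); 3/4 of 112 = 84, so 84 needed; 85 in favor. Satisfied.

Valid — all requirements satisfied.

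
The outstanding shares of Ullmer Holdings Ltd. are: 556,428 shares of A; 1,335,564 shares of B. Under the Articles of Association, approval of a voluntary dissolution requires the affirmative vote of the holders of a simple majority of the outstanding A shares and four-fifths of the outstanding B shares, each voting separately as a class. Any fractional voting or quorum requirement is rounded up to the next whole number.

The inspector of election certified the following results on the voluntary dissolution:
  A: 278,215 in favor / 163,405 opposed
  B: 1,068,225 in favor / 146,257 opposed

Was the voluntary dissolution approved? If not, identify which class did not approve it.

A: a majority of 556428 is 278215; 278,215 required, 278,215 in favor — approved.
B: 4/5 of 1335564 = 1068451.20, rounded up to 1068452; 1,068,452 required, 1,068,225 in favor — not approved.

Not approved — the B shares did not give the required vote.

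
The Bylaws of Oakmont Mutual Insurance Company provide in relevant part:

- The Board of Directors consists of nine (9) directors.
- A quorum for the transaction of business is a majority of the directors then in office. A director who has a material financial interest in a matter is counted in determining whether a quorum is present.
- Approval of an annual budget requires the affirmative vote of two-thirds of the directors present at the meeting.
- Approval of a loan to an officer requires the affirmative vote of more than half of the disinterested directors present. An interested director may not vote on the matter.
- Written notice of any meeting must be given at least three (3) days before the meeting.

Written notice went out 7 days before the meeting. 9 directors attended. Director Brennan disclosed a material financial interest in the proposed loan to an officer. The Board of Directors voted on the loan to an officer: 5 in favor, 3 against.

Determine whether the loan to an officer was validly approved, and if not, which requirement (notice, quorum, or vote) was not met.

Valid — all requirements satisfied.

Notice: 7 days given; 3 required (7 ≥ 3). Satisfied.
Quorum: 9 present (interested directors count toward quorum); quorum is 5. Satisfied.
Vote: the loan to an officer requires a majority of the disinterested directors present (9 − 1 = 8). A majority of 8 is 5, so 5 affirmative votes are needed; 5 voted in favor. Satisfied.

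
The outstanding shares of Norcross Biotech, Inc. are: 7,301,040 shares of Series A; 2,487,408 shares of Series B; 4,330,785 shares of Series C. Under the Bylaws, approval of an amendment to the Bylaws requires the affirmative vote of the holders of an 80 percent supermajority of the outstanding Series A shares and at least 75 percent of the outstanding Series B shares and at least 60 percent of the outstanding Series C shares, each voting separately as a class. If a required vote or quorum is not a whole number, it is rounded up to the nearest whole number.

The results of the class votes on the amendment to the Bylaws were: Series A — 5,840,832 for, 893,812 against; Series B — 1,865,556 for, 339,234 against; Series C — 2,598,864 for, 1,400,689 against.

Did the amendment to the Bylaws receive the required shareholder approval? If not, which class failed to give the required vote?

Approved — every class gave the required vote.

Series A: 4/5 of 7301040 = 5840832; 5,840,832 required, 5,840,832 in favor — approved.
Series B: 3/4 of 2487408 = 1865556; 1,865,556 required, 1,865,556 in favor — approved.
Series C: 3/5 of 4330785 = 2598471; 2,598,471 required, 2,598,864 in favor — approved.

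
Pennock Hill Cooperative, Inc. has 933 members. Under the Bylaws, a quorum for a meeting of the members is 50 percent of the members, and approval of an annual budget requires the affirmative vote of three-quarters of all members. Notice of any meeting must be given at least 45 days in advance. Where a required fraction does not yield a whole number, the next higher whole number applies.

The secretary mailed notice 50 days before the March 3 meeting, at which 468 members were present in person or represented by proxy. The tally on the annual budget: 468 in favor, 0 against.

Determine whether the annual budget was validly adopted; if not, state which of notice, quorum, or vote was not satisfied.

Notice: 50 days given; 45 required. Satisfied.
Quorum: 50% of 933 = 466.50, rounded up to 467; 468 present. Satisfied.
Vote: requires three-fourths of all members (933); 3/4 of 933 = 699.75, rounded up to 700, so 700 needed; 468 in favor. Not satisfied.

Invalid — vote requirement not satisfied.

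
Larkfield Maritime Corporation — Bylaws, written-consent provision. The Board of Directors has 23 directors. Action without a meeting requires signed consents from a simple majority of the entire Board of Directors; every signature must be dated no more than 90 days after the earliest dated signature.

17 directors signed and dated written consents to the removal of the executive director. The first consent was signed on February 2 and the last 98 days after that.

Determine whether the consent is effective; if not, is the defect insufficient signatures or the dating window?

Not effective — dating-window requirement not satisfied.

Signatures required: a simple majority of 23 — a majority of 23 is 12, so 12 needed; 17 signed. Sufficient.
Dating window: the latest signature is 98 days after the earliest; the limit is 90 days. Outside the window.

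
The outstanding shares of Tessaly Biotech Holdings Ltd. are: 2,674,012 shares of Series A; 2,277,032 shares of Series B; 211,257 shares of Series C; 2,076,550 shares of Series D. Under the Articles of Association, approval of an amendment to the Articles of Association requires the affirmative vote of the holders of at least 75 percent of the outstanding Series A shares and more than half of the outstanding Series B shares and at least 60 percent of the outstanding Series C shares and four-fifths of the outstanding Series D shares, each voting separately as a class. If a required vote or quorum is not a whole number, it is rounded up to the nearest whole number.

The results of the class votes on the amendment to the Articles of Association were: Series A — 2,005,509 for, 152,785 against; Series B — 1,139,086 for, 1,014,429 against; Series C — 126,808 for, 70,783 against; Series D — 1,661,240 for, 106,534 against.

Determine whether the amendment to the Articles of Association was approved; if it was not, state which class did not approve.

Series A: 3/4 of 2674012 = 2005509; 2,005,509 required, 2,005,509 in favor — approved.
Series B: a majority of 2277032 is 1138517; 1,138,517 required, 1,139,086 in favor — approved.
Series C: 3/5 of 211257 = 126754.20, rounded up to 126755; 126,755 required, 126,808 in favor — approved.
Series D: 4/5 of 2076550 = 1661240; 1,661,240 required, 1,661,240 in favor — approved.

Approved — every class gave the required vote.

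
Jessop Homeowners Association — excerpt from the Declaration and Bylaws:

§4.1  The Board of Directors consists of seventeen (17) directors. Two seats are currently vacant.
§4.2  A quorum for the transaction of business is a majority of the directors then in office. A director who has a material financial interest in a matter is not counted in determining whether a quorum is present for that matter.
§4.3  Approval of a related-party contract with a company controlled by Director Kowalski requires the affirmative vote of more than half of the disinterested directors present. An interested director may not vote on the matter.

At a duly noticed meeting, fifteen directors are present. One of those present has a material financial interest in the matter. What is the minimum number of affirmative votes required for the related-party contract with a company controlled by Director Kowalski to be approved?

The related-party contract with a company controlled by Director Kowalski requires a majority of the disinterested directors present (15 − 1 = 14).
A majority of 14 is 8.

8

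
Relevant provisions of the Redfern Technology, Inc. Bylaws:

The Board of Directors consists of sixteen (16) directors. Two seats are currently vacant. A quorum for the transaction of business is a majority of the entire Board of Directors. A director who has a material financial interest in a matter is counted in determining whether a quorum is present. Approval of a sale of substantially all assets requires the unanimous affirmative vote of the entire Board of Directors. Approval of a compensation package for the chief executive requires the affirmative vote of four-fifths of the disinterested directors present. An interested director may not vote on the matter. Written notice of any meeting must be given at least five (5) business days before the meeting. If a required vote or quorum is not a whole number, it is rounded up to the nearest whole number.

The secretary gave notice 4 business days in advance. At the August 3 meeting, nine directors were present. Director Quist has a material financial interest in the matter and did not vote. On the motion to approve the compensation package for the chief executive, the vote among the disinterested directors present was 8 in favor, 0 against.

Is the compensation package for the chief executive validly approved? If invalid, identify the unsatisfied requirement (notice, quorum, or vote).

Invalid — notice requirement not satisfied.

Notice: 4 business days given; 5 required (4 < 5). Not satisfied.
Quorum: 9 present (interested directors count toward quorum); quorum is 9. Satisfied.
Vote: the compensation package for the chief executive requires four-fifths of the disinterested directors present (9 − 1 = 8). 4/5 of 8 = 6.40, rounded up to 7, so 7 affirmative votes are needed; 8 voted in favor. Satisfied.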